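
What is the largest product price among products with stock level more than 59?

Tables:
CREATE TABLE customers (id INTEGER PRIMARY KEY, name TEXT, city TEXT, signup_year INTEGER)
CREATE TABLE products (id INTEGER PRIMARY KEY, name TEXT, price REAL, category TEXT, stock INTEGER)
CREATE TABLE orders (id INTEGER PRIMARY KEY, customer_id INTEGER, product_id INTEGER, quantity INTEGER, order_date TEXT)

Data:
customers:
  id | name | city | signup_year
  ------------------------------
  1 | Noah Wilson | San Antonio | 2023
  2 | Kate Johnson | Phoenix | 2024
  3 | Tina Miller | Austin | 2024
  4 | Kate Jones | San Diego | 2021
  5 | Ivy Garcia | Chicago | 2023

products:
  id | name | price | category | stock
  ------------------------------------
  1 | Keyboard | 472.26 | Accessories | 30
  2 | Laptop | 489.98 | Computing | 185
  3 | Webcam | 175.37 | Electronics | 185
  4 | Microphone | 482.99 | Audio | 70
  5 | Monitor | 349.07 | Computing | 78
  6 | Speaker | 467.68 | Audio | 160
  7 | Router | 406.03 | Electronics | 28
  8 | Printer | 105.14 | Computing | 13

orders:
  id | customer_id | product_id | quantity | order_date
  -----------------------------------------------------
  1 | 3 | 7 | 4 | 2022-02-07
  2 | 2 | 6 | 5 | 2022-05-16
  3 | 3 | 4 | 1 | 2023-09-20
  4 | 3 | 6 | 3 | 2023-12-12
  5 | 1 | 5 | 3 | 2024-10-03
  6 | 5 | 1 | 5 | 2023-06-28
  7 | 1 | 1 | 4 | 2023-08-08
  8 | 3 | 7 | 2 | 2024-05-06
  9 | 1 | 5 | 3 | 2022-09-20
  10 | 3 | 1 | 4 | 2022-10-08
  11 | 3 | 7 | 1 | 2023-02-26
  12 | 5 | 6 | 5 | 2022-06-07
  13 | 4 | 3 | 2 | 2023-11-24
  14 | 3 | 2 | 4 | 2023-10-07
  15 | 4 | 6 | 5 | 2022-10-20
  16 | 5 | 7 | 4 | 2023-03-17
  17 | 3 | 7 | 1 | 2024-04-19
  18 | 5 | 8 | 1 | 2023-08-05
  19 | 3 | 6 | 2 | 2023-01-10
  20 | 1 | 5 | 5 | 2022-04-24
SELECT MAX(price) FROM products WHERE stock > 59

Execution result:
489.98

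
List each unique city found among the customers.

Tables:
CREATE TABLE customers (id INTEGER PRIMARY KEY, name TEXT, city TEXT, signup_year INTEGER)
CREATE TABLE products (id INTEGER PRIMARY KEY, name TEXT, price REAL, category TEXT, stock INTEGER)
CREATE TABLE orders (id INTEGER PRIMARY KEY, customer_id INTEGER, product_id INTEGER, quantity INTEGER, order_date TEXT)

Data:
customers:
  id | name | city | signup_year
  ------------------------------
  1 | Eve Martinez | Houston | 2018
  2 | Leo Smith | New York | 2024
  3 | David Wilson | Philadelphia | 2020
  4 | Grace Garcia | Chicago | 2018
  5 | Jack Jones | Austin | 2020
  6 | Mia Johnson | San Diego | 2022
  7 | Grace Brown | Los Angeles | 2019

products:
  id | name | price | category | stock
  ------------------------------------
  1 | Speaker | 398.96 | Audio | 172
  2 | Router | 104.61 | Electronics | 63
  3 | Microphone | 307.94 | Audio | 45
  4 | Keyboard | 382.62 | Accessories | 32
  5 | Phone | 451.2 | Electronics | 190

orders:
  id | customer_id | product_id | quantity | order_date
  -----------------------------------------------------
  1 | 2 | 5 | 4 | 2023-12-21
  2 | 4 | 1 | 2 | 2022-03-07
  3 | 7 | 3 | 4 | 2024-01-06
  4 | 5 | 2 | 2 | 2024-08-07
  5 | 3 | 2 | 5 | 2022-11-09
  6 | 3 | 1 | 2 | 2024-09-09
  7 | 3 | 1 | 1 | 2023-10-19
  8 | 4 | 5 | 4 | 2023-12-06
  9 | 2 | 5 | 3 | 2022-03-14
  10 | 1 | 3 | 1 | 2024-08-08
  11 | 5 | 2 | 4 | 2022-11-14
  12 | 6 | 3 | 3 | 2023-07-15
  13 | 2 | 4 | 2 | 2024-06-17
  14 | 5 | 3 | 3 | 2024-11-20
SELECT DISTINCT city FROM customers

Execution result:
city
Houston
New York
Philadelphia
Chicago
Austin
San Diego
Los Angeles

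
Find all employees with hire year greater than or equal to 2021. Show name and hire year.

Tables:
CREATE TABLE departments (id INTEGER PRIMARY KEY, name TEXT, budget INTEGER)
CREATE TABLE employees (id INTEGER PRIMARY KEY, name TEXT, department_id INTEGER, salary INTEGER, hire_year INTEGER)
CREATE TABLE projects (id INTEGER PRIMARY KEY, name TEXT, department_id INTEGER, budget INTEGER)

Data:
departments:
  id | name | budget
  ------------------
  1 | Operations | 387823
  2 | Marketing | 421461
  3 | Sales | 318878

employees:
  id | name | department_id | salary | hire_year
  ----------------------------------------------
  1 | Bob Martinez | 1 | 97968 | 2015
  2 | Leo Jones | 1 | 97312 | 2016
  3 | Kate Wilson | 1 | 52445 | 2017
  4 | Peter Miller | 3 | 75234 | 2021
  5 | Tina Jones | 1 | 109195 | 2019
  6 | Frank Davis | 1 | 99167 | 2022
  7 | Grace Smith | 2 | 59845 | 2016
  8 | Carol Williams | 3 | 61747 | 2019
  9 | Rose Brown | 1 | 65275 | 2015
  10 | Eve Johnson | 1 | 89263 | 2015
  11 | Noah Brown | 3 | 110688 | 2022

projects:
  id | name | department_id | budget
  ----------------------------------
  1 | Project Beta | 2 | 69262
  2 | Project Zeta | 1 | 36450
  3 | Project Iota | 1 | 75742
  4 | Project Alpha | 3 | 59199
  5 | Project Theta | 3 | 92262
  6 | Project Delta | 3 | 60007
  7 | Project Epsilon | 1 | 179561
SELECT name, hire_year FROM employees WHERE hire_year >= 2021

Execution result:
name | hire_year
Peter Miller | 2021
Frank Davis | 2022
Noah Brown | 2022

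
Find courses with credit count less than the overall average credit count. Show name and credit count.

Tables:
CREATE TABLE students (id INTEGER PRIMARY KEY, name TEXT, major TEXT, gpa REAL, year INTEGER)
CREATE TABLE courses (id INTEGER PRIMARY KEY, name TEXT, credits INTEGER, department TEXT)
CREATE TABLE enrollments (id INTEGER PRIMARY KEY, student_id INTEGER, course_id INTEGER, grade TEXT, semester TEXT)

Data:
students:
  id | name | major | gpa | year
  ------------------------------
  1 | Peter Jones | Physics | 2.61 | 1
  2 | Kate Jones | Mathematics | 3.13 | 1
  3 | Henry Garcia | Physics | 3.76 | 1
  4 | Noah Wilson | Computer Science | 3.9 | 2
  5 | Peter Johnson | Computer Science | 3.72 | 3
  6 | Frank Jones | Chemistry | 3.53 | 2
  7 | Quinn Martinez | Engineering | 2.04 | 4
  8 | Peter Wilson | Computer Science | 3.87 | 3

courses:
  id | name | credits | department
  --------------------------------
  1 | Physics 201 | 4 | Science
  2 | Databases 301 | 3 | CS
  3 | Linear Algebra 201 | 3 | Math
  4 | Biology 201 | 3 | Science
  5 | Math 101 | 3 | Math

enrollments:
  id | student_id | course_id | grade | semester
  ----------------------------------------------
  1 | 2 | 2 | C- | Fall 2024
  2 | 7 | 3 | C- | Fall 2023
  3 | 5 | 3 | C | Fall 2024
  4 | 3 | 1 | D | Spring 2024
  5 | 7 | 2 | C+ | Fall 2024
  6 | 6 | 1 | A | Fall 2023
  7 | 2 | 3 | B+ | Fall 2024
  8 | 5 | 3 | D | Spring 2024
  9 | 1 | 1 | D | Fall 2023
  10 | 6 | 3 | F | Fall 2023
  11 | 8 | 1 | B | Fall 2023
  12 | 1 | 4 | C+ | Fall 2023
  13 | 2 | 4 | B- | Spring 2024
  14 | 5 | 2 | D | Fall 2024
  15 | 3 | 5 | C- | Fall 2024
SELECT name, credits FROM courses WHERE credits < (SELECT AVG(credits) FROM courses)

Execution result:
name | credits
Databases 301 | 3
Linear Algebra 201 | 3
Biology 201 | 3
Math 101 | 3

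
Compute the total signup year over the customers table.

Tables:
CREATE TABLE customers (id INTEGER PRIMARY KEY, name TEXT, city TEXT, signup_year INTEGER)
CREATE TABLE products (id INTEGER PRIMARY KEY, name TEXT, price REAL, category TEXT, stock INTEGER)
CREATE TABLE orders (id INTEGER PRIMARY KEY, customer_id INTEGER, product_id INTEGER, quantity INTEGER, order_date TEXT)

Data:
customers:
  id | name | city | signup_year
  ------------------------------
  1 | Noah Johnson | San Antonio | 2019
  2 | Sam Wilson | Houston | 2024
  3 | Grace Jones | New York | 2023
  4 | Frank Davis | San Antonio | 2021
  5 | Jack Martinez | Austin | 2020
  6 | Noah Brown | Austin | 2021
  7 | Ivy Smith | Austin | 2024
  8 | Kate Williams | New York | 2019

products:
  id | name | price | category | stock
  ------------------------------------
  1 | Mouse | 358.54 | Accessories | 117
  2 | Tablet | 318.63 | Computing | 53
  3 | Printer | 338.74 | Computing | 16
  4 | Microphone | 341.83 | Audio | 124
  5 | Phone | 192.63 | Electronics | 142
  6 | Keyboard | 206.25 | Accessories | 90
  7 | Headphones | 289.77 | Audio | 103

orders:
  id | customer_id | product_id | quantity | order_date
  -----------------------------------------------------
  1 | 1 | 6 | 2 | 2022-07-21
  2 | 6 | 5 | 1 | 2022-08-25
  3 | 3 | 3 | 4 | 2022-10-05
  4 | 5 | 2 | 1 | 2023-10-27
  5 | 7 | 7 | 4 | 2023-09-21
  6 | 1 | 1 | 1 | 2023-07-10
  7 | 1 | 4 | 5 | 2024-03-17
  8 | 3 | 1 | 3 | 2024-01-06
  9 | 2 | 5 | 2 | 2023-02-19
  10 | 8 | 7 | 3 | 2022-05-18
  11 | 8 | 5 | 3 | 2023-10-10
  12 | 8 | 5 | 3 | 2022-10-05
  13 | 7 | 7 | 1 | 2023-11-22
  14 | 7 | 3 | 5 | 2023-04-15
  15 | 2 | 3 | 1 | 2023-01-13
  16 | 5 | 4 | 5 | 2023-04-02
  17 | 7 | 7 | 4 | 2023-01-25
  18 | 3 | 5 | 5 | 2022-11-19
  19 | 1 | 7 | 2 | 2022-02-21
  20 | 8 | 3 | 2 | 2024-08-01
SELECT SUM(signup_year) FROM customers

Execution result:
16171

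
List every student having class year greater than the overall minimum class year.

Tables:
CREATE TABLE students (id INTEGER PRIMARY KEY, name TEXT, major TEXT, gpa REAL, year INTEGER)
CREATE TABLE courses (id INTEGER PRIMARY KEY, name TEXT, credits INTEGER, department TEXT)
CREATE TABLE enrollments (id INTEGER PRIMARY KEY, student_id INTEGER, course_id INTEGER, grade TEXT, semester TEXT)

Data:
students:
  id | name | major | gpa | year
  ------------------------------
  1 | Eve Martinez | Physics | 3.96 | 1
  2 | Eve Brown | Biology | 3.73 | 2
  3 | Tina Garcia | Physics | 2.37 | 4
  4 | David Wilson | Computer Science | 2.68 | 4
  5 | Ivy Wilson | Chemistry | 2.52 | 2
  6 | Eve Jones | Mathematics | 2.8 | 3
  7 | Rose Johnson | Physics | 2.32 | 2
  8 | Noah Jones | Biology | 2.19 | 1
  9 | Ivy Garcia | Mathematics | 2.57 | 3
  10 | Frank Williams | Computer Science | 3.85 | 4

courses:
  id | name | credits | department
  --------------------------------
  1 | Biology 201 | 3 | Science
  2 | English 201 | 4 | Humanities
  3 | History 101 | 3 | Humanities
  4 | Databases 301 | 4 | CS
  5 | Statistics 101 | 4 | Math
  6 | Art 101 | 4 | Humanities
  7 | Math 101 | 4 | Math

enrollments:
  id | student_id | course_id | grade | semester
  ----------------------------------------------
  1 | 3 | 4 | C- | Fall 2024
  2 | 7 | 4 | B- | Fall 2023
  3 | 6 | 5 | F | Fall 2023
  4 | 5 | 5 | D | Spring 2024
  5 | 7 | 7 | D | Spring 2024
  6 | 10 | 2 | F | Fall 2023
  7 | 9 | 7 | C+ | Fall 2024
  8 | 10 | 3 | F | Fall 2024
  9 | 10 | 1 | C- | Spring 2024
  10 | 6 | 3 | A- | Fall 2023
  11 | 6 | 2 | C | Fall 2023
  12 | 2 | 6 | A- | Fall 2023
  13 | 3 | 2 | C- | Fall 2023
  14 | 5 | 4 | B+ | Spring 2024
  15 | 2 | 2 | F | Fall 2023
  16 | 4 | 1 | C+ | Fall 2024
SELECT name, year FROM students WHERE year > (SELECT MIN(year) FROM students)

Execution result:
name | year
Eve Brown | 2
Tina Garcia | 4
David Wilson | 4
Ivy Wilson | 2
Eve Jones | 3
Rose Johnson | 2
Ivy Garcia | 3
Frank Williams | 4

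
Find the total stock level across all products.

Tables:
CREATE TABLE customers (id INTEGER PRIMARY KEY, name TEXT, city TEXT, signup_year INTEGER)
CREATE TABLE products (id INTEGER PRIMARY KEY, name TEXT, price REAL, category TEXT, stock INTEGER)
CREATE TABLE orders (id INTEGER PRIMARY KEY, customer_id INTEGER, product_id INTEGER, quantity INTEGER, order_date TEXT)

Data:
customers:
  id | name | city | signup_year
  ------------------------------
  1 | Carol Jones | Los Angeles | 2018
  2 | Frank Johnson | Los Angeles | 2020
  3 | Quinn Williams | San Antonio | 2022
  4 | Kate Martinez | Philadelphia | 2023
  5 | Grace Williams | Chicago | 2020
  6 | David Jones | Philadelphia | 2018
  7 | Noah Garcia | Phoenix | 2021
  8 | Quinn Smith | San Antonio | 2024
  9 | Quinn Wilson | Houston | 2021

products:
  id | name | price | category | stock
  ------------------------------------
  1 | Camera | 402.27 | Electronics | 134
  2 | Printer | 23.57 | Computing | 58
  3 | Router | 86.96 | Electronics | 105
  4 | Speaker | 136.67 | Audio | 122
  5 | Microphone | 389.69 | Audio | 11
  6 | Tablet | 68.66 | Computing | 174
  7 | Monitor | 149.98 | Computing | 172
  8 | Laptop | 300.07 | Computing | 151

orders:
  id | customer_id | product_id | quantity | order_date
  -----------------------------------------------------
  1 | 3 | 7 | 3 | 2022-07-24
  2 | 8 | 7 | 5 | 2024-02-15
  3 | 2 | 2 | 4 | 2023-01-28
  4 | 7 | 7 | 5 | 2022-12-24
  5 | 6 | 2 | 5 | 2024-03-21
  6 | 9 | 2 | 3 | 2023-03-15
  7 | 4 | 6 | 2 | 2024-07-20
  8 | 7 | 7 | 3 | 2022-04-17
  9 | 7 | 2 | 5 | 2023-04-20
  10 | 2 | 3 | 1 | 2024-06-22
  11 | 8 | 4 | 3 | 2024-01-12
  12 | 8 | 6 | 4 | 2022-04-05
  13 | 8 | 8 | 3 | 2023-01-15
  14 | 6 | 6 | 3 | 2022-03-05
SELECT SUM(stock) FROM products

Execution result:
927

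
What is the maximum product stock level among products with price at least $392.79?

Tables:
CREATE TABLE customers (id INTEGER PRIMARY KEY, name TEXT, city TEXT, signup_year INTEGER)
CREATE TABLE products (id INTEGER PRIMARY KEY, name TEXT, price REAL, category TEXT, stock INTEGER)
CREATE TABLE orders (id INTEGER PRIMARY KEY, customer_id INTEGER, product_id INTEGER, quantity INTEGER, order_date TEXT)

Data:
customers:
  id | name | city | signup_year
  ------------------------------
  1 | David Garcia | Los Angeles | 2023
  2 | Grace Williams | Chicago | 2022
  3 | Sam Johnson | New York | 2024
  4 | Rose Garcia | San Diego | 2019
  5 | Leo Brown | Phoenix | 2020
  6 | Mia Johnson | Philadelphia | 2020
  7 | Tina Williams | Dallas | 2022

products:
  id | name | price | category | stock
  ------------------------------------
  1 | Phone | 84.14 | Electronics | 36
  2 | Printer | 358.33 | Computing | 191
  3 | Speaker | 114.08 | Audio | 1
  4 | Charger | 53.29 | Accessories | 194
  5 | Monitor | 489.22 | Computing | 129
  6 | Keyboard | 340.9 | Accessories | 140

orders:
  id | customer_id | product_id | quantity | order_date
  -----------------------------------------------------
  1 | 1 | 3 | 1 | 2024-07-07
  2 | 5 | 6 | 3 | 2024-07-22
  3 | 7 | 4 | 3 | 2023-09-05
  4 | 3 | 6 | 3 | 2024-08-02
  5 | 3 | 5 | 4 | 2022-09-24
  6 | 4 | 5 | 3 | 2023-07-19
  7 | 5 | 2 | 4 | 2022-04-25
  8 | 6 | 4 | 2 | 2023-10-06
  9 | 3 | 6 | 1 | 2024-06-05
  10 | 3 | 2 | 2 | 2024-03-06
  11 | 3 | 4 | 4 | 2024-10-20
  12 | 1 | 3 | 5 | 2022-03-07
SELECT MAX(stock) FROM products WHERE price >= 392.79

Execution result:
129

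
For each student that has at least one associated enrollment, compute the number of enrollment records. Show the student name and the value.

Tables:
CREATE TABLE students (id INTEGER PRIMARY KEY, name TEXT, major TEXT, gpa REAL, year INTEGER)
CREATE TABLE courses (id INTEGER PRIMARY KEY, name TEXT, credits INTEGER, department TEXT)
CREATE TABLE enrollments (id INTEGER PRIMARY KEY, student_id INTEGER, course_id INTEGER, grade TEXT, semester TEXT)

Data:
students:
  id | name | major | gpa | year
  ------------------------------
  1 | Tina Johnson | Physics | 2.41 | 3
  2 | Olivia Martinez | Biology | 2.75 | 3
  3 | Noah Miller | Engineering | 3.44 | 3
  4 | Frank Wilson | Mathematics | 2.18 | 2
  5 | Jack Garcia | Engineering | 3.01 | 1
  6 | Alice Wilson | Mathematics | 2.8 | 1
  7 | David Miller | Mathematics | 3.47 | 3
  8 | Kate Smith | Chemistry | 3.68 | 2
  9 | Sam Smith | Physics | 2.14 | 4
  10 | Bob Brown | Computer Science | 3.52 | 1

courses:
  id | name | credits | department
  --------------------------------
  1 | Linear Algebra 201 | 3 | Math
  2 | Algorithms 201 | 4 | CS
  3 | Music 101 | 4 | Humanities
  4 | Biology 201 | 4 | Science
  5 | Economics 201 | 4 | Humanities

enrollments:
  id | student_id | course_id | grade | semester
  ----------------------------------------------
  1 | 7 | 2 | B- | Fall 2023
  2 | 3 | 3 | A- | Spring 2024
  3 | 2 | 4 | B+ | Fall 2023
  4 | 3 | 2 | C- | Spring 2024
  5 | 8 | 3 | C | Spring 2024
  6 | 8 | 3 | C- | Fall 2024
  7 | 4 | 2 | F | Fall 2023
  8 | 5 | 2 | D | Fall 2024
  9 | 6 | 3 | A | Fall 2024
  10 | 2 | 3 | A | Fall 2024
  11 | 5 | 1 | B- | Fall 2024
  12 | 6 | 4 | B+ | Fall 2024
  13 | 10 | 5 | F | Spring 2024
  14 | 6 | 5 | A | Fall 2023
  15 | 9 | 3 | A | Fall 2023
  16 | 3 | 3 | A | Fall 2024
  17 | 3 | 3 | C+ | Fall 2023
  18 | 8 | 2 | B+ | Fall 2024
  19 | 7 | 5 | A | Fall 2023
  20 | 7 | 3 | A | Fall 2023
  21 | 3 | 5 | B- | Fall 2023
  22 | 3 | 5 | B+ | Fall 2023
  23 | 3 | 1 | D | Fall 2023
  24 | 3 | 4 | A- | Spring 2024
SELECT p.name, COUNT(*) AS n FROM enrollments c JOIN students p ON c.student_id = p.id GROUP BY p.id, p.name

Execution result:
name | n
Olivia Martinez | 2
Noah Miller | 8
Frank Wilson | 1
Jack Garcia | 2
Alice Wilson | 3
David Miller | 3
Kate Smith | 3
Sam Smith | 1
Bob Brown | 1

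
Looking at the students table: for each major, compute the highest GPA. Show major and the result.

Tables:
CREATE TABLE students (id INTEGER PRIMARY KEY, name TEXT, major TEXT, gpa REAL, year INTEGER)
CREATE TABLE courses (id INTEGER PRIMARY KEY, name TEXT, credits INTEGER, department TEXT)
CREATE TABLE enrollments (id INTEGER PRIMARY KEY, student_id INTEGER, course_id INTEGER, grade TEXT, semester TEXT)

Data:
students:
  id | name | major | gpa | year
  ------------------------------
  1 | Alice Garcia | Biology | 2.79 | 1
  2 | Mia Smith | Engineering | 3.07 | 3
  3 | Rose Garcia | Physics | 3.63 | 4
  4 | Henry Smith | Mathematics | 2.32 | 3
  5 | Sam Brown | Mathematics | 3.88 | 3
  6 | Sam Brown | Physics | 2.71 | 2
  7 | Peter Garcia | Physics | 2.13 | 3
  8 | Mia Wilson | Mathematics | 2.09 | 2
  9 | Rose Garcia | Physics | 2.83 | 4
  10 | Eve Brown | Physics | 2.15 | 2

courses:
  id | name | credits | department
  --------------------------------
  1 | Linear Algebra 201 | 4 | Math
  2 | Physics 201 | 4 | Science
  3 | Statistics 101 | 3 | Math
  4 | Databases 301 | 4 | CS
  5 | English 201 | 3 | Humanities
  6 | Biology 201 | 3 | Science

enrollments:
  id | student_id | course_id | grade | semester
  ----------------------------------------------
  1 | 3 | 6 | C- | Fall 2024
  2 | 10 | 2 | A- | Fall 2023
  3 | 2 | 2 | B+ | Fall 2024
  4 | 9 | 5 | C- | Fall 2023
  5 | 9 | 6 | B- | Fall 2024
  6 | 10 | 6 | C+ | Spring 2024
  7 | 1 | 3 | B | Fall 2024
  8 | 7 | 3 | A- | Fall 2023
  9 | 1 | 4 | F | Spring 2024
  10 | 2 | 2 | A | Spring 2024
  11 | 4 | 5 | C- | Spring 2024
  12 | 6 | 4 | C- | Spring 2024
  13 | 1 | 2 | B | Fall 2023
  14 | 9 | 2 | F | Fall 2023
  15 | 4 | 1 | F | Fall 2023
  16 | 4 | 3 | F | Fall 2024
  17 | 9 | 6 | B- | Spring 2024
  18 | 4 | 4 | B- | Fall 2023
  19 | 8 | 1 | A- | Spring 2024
SELECT major, MAX(gpa) AS max_gpa FROM students GROUP BY major

Execution result:
major | max_gpa
Biology | 2.79
Engineering | 3.07
Mathematics | 3.88
Physics | 3.63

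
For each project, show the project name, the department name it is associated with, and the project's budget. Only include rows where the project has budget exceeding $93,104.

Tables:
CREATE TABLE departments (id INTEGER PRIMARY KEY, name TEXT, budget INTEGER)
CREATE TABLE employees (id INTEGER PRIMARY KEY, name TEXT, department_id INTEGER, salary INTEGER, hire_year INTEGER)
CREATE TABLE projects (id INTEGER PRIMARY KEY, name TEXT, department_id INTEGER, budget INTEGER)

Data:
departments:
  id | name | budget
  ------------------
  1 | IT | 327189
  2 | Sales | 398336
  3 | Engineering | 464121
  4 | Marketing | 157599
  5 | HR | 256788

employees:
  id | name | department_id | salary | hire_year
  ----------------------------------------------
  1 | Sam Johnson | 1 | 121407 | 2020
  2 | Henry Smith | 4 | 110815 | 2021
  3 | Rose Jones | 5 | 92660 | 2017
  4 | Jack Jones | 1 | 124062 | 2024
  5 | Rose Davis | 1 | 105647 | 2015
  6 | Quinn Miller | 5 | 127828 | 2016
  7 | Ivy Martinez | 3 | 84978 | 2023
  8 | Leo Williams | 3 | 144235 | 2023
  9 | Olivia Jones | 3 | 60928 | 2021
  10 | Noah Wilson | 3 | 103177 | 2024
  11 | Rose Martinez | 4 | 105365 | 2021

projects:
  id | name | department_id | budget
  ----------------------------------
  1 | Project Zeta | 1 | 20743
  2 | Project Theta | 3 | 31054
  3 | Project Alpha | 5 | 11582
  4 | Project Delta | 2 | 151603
SELECT c.name, p.name AS department, c.budget FROM projects c JOIN departments p ON c.department_id = p.id WHERE c.budget > 93104

Execution result:
name | department | budget
Project Delta | Sales | 151603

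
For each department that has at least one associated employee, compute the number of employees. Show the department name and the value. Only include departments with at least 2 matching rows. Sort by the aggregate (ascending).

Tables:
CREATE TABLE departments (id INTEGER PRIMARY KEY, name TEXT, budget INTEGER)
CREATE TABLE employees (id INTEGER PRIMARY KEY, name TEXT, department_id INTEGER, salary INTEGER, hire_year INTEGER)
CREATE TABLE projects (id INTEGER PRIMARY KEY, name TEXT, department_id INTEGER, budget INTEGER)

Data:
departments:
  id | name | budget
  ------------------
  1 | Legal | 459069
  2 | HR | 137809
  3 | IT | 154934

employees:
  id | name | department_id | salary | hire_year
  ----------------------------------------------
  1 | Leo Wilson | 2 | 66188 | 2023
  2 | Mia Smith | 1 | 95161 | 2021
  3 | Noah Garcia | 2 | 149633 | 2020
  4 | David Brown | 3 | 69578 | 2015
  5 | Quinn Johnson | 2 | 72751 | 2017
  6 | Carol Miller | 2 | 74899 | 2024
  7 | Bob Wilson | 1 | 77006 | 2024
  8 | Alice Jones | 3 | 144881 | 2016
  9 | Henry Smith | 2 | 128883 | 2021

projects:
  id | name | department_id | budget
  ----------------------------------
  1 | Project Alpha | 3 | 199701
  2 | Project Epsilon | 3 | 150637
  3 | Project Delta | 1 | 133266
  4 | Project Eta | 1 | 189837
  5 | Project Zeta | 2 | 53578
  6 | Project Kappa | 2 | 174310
SELECT p.name, COUNT(*) AS n FROM employees c JOIN departments p ON c.department_id = p.id GROUP BY p.id, p.name HAVING COUNT(*) >= 2 ORDER BY n ASC

Execution result:
name | n
Legal | 2
IT | 2
HR | 5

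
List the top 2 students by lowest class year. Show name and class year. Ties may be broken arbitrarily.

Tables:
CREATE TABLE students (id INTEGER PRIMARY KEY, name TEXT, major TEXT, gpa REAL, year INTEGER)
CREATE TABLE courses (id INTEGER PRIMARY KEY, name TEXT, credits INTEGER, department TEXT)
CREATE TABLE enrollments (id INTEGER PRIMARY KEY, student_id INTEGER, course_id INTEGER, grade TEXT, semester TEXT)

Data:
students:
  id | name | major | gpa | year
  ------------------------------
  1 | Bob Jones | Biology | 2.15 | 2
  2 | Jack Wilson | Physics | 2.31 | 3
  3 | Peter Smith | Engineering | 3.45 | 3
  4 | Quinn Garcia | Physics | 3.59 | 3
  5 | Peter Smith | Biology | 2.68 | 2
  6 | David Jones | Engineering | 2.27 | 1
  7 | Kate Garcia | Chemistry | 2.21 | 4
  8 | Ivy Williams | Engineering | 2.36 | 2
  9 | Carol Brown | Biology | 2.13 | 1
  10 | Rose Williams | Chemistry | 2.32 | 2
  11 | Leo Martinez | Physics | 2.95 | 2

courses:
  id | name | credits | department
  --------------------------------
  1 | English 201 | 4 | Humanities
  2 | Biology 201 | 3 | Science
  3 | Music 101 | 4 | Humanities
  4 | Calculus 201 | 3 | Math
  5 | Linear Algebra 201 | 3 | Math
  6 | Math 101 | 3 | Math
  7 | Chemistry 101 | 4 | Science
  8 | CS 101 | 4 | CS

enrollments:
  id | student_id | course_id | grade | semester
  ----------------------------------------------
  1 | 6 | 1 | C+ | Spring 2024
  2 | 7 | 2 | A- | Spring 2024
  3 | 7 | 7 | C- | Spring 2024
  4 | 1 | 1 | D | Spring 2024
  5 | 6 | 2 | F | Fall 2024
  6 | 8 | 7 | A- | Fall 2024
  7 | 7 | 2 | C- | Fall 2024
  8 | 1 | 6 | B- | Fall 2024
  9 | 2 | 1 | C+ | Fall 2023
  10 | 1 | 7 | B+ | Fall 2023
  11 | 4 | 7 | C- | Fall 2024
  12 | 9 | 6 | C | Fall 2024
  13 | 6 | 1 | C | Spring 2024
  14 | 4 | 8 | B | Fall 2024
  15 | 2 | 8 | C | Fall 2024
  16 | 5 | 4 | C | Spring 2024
SELECT name, year FROM students ORDER BY year ASC LIMIT 2

Execution result:
name | year
David Jones | 1
Carol Brown | 1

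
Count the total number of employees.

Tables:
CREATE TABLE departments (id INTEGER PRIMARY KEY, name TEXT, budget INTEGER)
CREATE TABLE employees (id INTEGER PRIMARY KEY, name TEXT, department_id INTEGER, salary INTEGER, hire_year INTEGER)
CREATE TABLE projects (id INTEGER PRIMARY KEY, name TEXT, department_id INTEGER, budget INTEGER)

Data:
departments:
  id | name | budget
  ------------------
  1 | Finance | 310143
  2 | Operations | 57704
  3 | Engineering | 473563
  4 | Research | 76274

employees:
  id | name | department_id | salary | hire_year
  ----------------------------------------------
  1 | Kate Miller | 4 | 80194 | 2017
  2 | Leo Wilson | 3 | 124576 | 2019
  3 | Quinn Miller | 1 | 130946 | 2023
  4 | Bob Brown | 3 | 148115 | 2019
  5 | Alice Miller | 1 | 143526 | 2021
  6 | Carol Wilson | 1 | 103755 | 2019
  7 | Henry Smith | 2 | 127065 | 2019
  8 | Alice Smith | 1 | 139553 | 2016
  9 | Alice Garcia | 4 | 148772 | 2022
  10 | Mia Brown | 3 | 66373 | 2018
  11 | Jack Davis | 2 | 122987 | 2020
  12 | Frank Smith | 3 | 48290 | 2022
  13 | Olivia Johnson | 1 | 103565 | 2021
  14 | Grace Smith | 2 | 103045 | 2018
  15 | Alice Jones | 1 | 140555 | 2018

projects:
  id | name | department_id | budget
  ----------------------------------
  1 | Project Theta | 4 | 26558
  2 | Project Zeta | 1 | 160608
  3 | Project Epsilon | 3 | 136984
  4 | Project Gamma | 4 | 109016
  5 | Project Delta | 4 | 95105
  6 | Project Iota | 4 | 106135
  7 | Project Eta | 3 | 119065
SELECT COUNT(*) FROM employees

Execution result:
15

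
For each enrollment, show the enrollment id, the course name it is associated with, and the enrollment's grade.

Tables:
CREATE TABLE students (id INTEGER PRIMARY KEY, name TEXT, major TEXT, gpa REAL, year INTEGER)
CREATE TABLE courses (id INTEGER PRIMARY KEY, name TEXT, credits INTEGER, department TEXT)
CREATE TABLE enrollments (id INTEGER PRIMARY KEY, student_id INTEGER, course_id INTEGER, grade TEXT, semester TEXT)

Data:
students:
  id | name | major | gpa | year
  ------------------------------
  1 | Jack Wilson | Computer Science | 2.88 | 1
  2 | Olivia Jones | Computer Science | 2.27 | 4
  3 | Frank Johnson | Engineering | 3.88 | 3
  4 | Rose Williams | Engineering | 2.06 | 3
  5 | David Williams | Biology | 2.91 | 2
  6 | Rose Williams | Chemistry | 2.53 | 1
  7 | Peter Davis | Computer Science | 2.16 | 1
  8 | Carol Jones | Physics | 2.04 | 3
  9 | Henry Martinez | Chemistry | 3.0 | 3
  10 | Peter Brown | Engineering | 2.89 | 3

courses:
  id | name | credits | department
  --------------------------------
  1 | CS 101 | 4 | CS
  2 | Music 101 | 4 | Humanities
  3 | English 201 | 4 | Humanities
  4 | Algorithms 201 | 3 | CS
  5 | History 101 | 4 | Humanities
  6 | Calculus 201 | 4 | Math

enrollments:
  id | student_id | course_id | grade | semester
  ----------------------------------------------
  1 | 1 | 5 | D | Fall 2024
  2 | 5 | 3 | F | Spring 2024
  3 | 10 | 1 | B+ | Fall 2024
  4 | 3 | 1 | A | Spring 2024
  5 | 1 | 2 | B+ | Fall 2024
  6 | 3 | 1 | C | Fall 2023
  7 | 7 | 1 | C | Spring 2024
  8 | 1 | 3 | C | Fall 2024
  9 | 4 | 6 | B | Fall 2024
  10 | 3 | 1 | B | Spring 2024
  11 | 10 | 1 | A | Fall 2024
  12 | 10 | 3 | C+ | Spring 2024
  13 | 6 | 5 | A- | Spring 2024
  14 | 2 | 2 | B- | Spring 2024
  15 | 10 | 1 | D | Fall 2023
SELECT c.id, p.name AS course, c.grade FROM enrollments c JOIN courses p ON c.course_id = p.id

Execution result:
id | course | grade
1 | History 101 | D
2 | English 201 | F
3 | CS 101 | B+
4 | CS 101 | A
5 | Music 101 | B+
6 | CS 101 | C
7 | CS 101 | C
8 | English 201 | C
9 | Calculus 201 | B
10 | CS 101 | B
11 | CS 101 | A
12 | English 201 | C+
13 | History 101 | A-
14 | Music 101 | B-
15 | CS 101 | D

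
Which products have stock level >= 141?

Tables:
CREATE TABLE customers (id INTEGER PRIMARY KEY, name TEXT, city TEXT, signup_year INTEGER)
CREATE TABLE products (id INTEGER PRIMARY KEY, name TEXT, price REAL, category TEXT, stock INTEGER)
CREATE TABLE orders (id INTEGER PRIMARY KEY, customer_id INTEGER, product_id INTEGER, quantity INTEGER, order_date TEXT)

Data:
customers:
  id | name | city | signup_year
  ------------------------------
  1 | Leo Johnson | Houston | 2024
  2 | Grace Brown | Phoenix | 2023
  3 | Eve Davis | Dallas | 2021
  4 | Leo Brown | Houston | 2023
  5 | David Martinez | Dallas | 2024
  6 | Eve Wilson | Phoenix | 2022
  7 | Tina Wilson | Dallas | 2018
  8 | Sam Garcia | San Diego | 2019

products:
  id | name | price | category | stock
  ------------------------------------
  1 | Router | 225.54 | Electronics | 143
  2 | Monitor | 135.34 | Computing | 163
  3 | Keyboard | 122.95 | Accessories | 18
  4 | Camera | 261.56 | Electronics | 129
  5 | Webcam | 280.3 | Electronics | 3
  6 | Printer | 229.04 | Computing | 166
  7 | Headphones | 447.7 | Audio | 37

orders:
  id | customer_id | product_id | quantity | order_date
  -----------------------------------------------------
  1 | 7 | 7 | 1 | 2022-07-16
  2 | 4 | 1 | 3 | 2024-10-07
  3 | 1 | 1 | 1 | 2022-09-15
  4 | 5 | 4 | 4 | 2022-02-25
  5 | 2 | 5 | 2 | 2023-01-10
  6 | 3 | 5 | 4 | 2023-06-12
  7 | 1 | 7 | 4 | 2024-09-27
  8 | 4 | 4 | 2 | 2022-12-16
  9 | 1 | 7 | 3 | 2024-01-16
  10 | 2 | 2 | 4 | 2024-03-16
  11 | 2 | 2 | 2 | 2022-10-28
SELECT name, stock FROM products WHERE stock >= 141

Execution result:
name | stock
Router | 143
Monitor | 163
Printer | 166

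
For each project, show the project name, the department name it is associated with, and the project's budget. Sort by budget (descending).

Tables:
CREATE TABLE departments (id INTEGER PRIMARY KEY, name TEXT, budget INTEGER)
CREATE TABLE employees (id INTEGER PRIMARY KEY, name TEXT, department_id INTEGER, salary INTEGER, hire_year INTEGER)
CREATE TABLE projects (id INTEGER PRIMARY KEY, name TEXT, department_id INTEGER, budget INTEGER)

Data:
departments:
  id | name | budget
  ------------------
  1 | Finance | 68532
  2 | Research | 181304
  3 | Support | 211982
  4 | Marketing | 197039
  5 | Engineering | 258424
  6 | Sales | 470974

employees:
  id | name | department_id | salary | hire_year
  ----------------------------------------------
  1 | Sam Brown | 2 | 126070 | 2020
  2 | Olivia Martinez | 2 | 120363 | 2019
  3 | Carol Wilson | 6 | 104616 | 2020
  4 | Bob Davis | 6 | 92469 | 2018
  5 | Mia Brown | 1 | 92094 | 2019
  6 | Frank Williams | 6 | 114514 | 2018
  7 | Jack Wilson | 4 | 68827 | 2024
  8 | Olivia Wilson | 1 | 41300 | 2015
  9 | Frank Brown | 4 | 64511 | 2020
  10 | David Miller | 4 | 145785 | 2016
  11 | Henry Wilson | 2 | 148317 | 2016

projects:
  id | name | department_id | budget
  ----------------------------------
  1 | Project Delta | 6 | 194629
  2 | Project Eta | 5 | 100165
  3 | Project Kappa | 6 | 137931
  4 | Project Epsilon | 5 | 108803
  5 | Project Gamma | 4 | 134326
SELECT c.name, p.name AS department, c.budget FROM projects c JOIN departments p ON c.department_id = p.id ORDER BY c.budget DESC

Execution result:
name | department | budget
Project Delta | Sales | 194629
Project Kappa | Sales | 137931
Project Gamma | Marketing | 134326
Project Epsilon | Engineering | 108803
Project Eta | Engineering | 100165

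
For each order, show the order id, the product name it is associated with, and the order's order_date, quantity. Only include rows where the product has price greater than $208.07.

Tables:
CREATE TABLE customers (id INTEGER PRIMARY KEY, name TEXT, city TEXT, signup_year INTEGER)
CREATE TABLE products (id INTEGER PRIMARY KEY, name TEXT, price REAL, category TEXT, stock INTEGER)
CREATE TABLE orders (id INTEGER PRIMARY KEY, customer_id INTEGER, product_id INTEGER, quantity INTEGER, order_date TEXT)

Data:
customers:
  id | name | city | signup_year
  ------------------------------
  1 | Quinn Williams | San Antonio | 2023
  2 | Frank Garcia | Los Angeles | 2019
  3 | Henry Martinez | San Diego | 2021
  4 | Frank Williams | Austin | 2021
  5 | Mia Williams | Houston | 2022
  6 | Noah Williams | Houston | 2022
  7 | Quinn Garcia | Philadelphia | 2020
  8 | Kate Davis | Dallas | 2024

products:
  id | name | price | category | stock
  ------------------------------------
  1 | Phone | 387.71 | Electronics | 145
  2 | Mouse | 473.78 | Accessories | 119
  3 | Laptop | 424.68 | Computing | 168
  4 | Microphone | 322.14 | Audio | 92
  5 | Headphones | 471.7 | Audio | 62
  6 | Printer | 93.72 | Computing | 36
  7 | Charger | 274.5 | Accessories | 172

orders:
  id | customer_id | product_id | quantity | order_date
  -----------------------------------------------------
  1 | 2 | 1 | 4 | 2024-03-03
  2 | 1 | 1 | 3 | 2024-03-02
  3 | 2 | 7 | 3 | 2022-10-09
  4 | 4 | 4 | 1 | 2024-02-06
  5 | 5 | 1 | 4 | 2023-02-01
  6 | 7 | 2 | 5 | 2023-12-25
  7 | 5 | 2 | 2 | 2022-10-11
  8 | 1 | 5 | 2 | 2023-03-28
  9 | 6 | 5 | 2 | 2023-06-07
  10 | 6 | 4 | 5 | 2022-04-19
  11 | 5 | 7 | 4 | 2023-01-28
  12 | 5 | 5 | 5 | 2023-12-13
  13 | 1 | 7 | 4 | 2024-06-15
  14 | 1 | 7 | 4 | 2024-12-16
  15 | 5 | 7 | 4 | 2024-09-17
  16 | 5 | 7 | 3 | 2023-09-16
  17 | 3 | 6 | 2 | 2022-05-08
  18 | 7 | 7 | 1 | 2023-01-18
SELECT c.id, p.name AS product, c.order_date, c.quantity FROM orders c JOIN products p ON c.product_id = p.id WHERE p.price > 208.07

Execution result:
id | product | order_date | quantity
1 | Phone | 2024-03-03 | 4
2 | Phone | 2024-03-02 | 3
3 | Charger | 2022-10-09 | 3
4 | Microphone | 2024-02-06 | 1
5 | Phone | 2023-02-01 | 4
6 | Mouse | 2023-12-25 | 5
7 | Mouse | 2022-10-11 | 2
8 | Headphones | 2023-03-28 | 2
9 | Headphones | 2023-06-07 | 2
10 | Microphone | 2022-04-19 | 5
11 | Charger | 2023-01-28 | 4
12 | Headphones | 2023-12-13 | 5
13 | Charger | 2024-06-15 | 4
14 | Charger | 2024-12-16 | 4
15 | Charger | 2024-09-17 | 4
16 | Charger | 2023-09-16 | 3
18 | Charger | 2023-01-18 | 1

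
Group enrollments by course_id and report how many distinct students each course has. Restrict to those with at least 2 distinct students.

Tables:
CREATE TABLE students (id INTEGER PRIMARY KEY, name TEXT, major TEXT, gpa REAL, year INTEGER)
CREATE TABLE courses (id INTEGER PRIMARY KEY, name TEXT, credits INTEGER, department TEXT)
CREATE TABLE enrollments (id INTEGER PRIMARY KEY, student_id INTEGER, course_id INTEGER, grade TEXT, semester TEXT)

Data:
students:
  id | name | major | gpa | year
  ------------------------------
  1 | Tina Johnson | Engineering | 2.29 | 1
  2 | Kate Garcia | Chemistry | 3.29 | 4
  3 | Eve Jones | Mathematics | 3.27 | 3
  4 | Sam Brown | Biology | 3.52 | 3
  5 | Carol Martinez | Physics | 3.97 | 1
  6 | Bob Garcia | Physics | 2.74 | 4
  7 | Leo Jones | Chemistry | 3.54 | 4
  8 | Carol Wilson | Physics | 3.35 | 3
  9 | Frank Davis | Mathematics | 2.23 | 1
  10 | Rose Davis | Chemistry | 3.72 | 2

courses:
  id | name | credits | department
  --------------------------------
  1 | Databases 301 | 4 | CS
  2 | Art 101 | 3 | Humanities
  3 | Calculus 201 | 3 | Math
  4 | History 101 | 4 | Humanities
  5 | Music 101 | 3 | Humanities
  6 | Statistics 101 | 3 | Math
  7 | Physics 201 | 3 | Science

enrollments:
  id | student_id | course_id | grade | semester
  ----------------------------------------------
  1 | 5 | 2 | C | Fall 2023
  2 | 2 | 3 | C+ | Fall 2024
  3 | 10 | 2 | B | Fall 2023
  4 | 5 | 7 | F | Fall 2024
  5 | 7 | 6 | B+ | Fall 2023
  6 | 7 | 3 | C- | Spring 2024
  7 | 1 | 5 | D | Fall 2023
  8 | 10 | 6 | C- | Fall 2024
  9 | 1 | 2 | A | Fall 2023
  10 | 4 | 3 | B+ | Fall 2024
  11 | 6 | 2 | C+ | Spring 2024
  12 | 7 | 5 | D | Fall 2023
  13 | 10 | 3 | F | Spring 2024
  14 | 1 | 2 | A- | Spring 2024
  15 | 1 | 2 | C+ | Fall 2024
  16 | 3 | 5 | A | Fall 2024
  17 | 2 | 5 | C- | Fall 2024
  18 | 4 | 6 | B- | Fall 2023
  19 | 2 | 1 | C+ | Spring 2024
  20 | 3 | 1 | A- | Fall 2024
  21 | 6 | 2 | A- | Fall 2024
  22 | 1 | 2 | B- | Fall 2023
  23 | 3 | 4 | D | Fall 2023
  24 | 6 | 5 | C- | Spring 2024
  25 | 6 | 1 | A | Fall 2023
SELECT course_id, COUNT(DISTINCT student_id) AS distinct_student_count FROM enrollments GROUP BY course_id HAVING COUNT(DISTINCT student_id) >= 2

Execution result:
course_id | distinct_student_count
1 | 3
2 | 4
3 | 4
5 | 5
6 | 3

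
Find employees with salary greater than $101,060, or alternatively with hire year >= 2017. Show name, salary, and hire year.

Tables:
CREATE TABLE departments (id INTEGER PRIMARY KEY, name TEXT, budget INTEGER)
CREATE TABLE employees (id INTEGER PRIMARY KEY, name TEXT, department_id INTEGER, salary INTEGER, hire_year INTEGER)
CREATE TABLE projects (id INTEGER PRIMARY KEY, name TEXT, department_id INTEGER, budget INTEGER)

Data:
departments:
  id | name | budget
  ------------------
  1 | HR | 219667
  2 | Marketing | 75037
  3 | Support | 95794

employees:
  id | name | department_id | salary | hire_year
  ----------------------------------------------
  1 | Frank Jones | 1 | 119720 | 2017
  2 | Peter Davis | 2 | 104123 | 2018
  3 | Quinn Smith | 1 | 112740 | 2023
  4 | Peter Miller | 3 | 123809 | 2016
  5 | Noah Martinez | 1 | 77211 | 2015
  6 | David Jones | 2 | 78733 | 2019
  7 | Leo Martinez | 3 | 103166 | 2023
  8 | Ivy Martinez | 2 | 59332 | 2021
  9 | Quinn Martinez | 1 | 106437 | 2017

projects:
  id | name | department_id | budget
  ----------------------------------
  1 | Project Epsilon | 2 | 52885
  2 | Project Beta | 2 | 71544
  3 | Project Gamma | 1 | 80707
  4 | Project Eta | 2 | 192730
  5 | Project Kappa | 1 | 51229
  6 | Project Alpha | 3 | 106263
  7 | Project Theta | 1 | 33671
SELECT name, salary, hire_year FROM employees WHERE salary > 101060 OR hire_year >= 2017

Execution result:
name | salary | hire_year
Frank Jones | 119720 | 2017
Peter Davis | 104123 | 2018
Quinn Smith | 112740 | 2023
Peter Miller | 123809 | 2016
David Jones | 78733 | 2019
Leo Martinez | 103166 | 2023
Ivy Martinez | 59332 | 2021
Quinn Martinez | 106437 | 2017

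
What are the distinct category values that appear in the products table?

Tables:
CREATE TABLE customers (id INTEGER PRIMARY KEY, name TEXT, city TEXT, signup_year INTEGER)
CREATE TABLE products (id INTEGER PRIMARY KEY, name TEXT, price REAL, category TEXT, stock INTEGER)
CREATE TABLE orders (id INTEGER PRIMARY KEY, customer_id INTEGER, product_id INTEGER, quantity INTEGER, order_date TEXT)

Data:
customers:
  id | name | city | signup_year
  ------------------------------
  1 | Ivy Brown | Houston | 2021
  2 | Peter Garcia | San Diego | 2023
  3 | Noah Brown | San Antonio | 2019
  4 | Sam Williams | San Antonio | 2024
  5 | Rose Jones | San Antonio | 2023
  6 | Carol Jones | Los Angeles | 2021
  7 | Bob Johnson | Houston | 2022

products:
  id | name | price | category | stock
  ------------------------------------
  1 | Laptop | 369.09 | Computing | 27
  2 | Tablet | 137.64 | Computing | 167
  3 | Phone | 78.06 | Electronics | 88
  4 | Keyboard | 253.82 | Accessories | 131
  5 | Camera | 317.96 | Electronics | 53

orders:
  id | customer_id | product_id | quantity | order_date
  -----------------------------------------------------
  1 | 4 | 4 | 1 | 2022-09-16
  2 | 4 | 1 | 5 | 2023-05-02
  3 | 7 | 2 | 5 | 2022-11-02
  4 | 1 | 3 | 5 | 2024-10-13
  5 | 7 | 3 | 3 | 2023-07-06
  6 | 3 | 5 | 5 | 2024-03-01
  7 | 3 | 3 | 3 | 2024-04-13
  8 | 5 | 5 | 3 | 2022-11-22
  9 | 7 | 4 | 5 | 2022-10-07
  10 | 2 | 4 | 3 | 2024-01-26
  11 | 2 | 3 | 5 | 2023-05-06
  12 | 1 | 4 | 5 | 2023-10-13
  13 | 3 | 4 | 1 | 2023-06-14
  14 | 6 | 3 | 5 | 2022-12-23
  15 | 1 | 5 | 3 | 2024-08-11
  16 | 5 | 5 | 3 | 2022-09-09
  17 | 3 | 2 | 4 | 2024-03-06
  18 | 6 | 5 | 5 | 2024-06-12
SELECT DISTINCT category FROM products

Execution result:
category
Computing
Electronics
Accessories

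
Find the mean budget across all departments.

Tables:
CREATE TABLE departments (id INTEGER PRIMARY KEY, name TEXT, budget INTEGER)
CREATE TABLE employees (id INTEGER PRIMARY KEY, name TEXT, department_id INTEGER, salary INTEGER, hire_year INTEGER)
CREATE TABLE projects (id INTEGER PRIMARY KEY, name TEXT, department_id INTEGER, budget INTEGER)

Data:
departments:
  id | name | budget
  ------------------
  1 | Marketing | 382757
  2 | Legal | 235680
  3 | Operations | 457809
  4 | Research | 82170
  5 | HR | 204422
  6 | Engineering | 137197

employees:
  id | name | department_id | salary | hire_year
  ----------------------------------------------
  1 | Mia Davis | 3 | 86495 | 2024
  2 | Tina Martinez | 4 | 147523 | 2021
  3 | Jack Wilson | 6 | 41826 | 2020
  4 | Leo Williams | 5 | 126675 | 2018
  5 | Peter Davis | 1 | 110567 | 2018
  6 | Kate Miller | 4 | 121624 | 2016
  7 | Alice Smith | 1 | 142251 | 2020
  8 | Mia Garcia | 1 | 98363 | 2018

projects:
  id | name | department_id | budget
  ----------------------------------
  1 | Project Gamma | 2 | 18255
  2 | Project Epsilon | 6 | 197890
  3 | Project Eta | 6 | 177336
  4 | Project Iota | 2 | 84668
SELECT AVG(budget) FROM departments

Execution result:
250005.83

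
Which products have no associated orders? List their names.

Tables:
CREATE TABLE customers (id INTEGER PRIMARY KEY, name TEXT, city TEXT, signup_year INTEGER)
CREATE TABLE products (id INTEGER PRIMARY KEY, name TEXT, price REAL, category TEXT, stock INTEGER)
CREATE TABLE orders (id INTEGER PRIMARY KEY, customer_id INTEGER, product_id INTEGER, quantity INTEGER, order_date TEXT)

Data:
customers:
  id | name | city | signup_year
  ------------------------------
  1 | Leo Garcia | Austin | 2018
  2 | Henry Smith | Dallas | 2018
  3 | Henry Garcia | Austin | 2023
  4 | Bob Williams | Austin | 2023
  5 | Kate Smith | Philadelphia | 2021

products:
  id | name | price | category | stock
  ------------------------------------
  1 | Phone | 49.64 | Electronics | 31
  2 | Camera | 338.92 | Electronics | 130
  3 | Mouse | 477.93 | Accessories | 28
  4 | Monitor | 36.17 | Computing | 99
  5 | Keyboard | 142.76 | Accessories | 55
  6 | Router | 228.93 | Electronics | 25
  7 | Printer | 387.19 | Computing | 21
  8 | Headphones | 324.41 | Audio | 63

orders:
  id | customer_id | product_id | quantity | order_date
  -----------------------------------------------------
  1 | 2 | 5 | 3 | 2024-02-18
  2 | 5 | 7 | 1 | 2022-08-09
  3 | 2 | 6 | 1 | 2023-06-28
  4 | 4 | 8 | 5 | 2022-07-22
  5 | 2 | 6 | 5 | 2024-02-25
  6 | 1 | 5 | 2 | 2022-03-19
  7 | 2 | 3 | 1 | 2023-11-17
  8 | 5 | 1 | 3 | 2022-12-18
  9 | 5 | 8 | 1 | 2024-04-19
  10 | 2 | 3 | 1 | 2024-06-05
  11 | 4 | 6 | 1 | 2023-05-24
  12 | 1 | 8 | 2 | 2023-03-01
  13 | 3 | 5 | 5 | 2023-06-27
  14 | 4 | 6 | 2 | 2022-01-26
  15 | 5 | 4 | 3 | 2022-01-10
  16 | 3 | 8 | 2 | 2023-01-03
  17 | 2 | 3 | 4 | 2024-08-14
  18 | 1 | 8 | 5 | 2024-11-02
SELECT p.name FROM products p LEFT JOIN orders c ON c.product_id = p.id WHERE c.id IS NULL

Execution result:
Camera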